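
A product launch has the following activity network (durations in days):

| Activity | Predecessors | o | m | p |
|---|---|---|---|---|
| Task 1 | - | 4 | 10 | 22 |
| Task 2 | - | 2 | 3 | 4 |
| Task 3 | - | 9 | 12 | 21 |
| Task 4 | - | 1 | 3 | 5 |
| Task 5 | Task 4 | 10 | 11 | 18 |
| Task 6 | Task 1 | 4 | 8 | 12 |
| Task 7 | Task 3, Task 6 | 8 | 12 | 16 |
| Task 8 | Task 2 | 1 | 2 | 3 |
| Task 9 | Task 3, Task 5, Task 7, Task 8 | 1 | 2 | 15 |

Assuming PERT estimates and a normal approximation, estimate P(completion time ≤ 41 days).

0.921

te_Task 1 = (4 + 4·10 + 22)/6 = 66/6 = 11; σ²_Task 1 = ((22−4)/6)² = 9.000
te_Task 2 = (2 + 4·3 + 4)/6 = 18/6 = 3; σ²_Task 2 = ((4−2)/6)² = 0.111
te_Task 3 = (9 + 4·12 + 21)/6 = 78/6 = 13; σ²_Task 3 = ((21−9)/6)² = 4.000
te_Task 4 = (1 + 4·3 + 5)/6 = 18/6 = 3; σ²_Task 4 = ((5−1)/6)² = 0.444
te_Task 5 = (10 + 4·11 + 18)/6 = 72/6 = 12; σ²_Task 5 = ((18−10)/6)² = 1.778
te_Task 6 = (4 + 4·8 + 12)/6 = 48/6 = 8; σ²_Task 6 = ((12−4)/6)² = 1.778
te_Task 7 = (8 + 4·12 + 16)/6 = 72/6 = 12; σ²_Task 7 = ((16−8)/6)² = 1.778
te_Task 8 = (1 + 4·2 + 3)/6 = 12/6 = 2; σ²_Task 8 = ((3−1)/6)² = 0.111
te_Task 9 = (1 + 4·2 + 15)/6 = 24/6 = 4; σ²_Task 9 = ((15−1)/6)² = 5.444

Forward pass:
ES_Task 1 = 0; EF_Task 1 = 11
ES_Task 2 = 0; EF_Task 2 = 3
ES_Task 3 = 0; EF_Task 3 = 13
ES_Task 4 = 0; EF_Task 4 = 3
ES_Task 5 = 3; EF_Task 5 = 3+12 = 15
ES_Task 6 = 11; EF_Task 6 = 11+8 = 19
ES_Task 7 = max(EF_Task 3=13, EF_Task 6=19) = 19; EF_Task 7 = 19+12 = 31
ES_Task 8 = 3; EF_Task 8 = 3+2 = 5
ES_Task 9 = max(EF_Task 3=13, EF_Task 5=15, EF_Task 7=31, EF_Task 8=5) = 31; EF_Task 9 = 31+4 = 35
Expected project duration μ = 35 days. Critical path: Task 1 → Task 6 → Task 7 → Task 9.

Variance along critical path = 9.000 + 1.778 + 1.778 + 5.444 = 18.000; σ = √18.000 = 4.243 days.
Z = (41 − 35) / 4.243 = 1.414
P(T ≤ 41) = Φ(1.414) ≈ 0.921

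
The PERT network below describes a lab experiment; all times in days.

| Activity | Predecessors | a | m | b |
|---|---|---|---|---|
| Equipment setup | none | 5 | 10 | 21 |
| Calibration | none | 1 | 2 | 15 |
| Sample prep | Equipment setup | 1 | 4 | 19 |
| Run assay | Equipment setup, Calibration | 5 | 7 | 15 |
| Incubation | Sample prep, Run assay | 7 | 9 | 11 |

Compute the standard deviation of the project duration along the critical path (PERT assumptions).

3.21 days

te_Equipment setup = (5 + 4·10 + 21)/6 = 66/6 = 11; σ²_Equipment setup = ((21−5)/6)² = 7.111
te_Calibration = (1 + 4·2 + 15)/6 = 24/6 = 4; σ²_Calibration = ((15−1)/6)² = 5.444
te_Sample prep = (1 + 4·4 + 19)/6 = 36/6 = 6; σ²_Sample prep = ((19−1)/6)² = 9.000
te_Run assay = (5 + 4·7 + 15)/6 = 48/6 = 8; σ²_Run assay = ((15−5)/6)² = 2.778
te_Incubation = (7 + 4·9 + 11)/6 = 54/6 = 9; σ²_Incubation = ((11−7)/6)² = 0.444

Forward pass:
ES_Equipment setup = 0; EF_Equipment setup = 11
ES_Calibration = 0; EF_Calibration = 4
ES_Sample prep = 11; EF_Sample prep = 11+6 = 17
ES_Run assay = max(EF_Equipment setup=11, EF_Calibration=4) = 11; EF_Run assay = 11+8 = 19
ES_Incubation = max(EF_Sample prep=17, EF_Run assay=19) = 19; EF_Incubation = 19+9 = 28
Expected project duration μ = 28 days. Critical path: Equipment setup → Run assay → Incubation.

Variance along critical path = 7.111 + 2.778 + 0.444 = 10.333
σ = √10.333 = 3.215 days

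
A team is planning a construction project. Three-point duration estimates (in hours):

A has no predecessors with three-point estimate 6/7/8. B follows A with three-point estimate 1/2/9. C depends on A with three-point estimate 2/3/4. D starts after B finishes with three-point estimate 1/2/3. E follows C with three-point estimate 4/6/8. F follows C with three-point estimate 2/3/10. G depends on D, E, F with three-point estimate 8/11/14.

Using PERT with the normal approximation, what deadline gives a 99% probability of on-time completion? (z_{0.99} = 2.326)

30.0 hours

te_A = (6 + 4·7 + 8)/6 = 42/6 = 7; σ²_A = ((8−6)/6)² = 0.111
te_B = (1 + 4·2 + 9)/6 = 18/6 = 3; σ²_B = ((9−1)/6)² = 1.778
te_C = (2 + 4·3 + 4)/6 = 18/6 = 3; σ²_C = ((4−2)/6)² = 0.111
te_D = (1 + 4·2 + 3)/6 = 12/6 = 2; σ²_D = ((3−1)/6)² = 0.111
te_E = (4 + 4·6 + 8)/6 = 36/6 = 6; σ²_E = ((8−4)/6)² = 0.444
te_F = (2 + 4·3 + 10)/6 = 24/6 = 4; σ²_F = ((10−2)/6)² = 1.778
te_G = (8 + 4·11 + 14)/6 = 66/6 = 11; σ²_G = ((14−8)/6)² = 1.000

Forward pass:
ES_A = 0; EF_A = 7
ES_B = 7; EF_B = 7+3 = 10
ES_C = 7; EF_C = 7+3 = 10
ES_D = 10; EF_D = 10+2 = 12
ES_E = 10; EF_E = 10+6 = 16
ES_F = 10; EF_F = 10+4 = 14
ES_G = max(EF_D=12, EF_E=16, EF_F=14) = 16; EF_G = 16+11 = 27
Expected project duration μ = 27 hours. Critical path: A → C → E → G.

Variance along critical path = 0.111 + 0.111 + 0.444 + 1.000 = 1.667; σ = 1.291 hours.
D = μ + z·σ = 27 + 2.326·1.291 = 30.0 hours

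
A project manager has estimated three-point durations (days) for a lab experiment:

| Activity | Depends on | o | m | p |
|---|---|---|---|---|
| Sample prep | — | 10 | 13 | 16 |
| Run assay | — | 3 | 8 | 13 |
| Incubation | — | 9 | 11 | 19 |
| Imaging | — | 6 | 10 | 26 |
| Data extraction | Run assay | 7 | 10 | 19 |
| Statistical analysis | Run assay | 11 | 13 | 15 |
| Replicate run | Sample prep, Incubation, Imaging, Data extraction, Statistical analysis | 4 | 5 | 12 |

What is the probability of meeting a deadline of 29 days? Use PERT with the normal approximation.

0.814

te_Sample prep = (10 + 4·13 + 16)/6 = 78/6 = 13; σ²_Sample prep = ((16−10)/6)² = 1.000
te_Run assay = (3 + 4·8 + 13)/6 = 48/6 = 8; σ²_Run assay = ((13−3)/6)² = 2.778
te_Incubation = (9 + 4·11 + 19)/6 = 72/6 = 12; σ²_Incubation = ((19−9)/6)² = 2.778
te_Imaging = (6 + 4·10 + 26)/6 = 72/6 = 12; σ²_Imaging = ((26−6)/6)² = 11.111
te_Data extraction = (7 + 4·10 + 19)/6 = 66/6 = 11; σ²_Data extraction = ((19−7)/6)² = 4.000
te_Statistical analysis = (11 + 4·13 + 15)/6 = 78/6 = 13; σ²_Statistical analysis = ((15−11)/6)² = 0.444
te_Replicate run = (4 + 4·5 + 12)/6 = 36/6 = 6; σ²_Replicate run = ((12−4)/6)² = 1.778

Forward pass:
ES_Sample prep = 0; EF_Sample prep = 13
ES_Run assay = 0; EF_Run assay = 8
ES_Incubation = 0; EF_Incubation = 12
ES_Imaging = 0; EF_Imaging = 12
ES_Data extraction = 8; EF_Data extraction = 8+11 = 19
ES_Statistical analysis = 8; EF_Statistical analysis = 8+13 = 21
ES_Replicate run = max(EF_Sample prep=13, EF_Incubation=12, EF_Imaging=12, EF_Data extraction=19, EF_Statistical analysis=21) = 21; EF_Replicate run = 21+6 = 27
Expected project duration μ = 27 days. Critical path: Run assay → Statistical analysis → Replicate run.

Variance along critical path = 2.778 + 0.444 + 1.778 = 5.000; σ = √5.000 = 2.236 days.
Z = (29 − 27) / 2.236 = 0.894
P(T ≤ 29) = Φ(0.894) ≈ 0.814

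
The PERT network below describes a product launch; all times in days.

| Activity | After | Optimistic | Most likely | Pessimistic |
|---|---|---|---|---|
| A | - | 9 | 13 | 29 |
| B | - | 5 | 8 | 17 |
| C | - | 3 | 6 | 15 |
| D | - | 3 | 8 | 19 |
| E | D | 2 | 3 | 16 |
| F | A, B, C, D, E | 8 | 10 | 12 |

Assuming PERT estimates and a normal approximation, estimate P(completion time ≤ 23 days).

te_A = (9 + 4·13 + 29)/6 = 90/6 = 15; σ²_A = ((29−9)/6)² = 11.111
te_B = (5 + 4·8 + 17)/6 = 54/6 = 9; σ²_B = ((17−5)/6)² = 4.000
te_C = (3 + 4·6 + 15)/6 = 42/6 = 7; σ²_C = ((15−3)/6)² = 4.000
te_D = (3 + 4·8 + 19)/6 = 54/6 = 9; σ²_D = ((19−3)/6)² = 7.111
te_E = (2 + 4·3 + 16)/6 = 30/6 = 5; σ²_E = ((16−2)/6)² = 5.444
te_F = (8 + 4·10 + 12)/6 = 60/6 = 10; σ²_F = ((12−8)/6)² = 0.444

Forward pass:
ES_A = 0; EF_A = 15
ES_B = 0; EF_B = 9
ES_C = 0; EF_C = 7
ES_D = 0; EF_D = 9
ES_E = 9; EF_E = 9+5 = 14
ES_F = max(EF_A=15, EF_B=9, EF_C=7, EF_D=9, EF_E=14) = 15; EF_F = 15+10 = 25
Expected project duration μ = 25 days. Critical path: A → F.

Variance along critical path = 11.111 + 0.444 = 11.556; σ = √11.556 = 3.399 days.
Z = (23 − 25) / 3.399 = -0.588
P(T ≤ 23) = Φ(-0.588) ≈ 0.278

0.278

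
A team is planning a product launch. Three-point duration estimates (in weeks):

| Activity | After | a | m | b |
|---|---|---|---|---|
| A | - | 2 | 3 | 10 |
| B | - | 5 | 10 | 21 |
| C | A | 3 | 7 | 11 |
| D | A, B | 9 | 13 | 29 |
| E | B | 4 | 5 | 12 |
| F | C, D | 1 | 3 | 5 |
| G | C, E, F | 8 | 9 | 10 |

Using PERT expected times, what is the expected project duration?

38 weeks

te_A = (2 + 4·3 + 10)/6 = 24/6 = 4
te_B = (5 + 4·10 + 21)/6 = 66/6 = 11
te_C = (3 + 4·7 + 11)/6 = 42/6 = 7
te_D = (9 + 4·13 + 29)/6 = 90/6 = 15
te_E = (4 + 4·5 + 12)/6 = 36/6 = 6
te_F = (1 + 4·3 + 5)/6 = 18/6 = 3
te_G = (8 + 4·9 + 10)/6 = 54/6 = 9

Forward pass:
ES_A = 0; EF_A = 4
ES_B = 0; EF_B = 11
ES_C = 4; EF_C = 4+7 = 11
ES_D = max(EF_A=4, EF_B=11) = 11; EF_D = 11+15 = 26
ES_E = 11; EF_E = 11+6 = 17
ES_F = max(EF_C=11, EF_D=26) = 26; EF_F = 26+3 = 29
ES_G = max(EF_C=11, EF_E=17, EF_F=29) = 29; EF_G = 29+9 = 38
Expected project duration μ = 38 weeks. Critical path: B → D → F → G.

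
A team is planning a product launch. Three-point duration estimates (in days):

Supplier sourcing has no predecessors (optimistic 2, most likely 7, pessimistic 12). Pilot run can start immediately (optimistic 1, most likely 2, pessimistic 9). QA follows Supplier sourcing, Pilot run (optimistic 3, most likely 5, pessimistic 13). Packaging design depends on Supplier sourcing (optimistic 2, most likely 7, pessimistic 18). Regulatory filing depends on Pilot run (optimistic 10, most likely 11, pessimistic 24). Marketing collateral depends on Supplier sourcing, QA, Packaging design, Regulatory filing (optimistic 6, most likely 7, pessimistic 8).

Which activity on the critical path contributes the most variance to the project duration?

Regulatory filing

te_Supplier sourcing = (2 + 4·7 + 12)/6 = 42/6 = 7; σ²_Supplier sourcing = ((12−2)/6)² = 2.778
te_Pilot run = (1 + 4·2 + 9)/6 = 18/6 = 3; σ²_Pilot run = ((9−1)/6)² = 1.778
te_QA = (3 + 4·5 + 13)/6 = 36/6 = 6; σ²_QA = ((13−3)/6)² = 2.778
te_Packaging design = (2 + 4·7 + 18)/6 = 48/6 = 8; σ²_Packaging design = ((18−2)/6)² = 7.111
te_Regulatory filing = (10 + 4·11 + 24)/6 = 78/6 = 13; σ²_Regulatory filing = ((24−10)/6)² = 5.444
te_Marketing collateral = (6 + 4·7 + 8)/6 = 42/6 = 7; σ²_Marketing collateral = ((8−6)/6)² = 0.111

Forward pass:
ES_Supplier sourcing = 0; EF_Supplier sourcing = 7
ES_Pilot run = 0; EF_Pilot run = 3
ES_QA = max(EF_Supplier sourcing=7, EF_Pilot run=3) = 7; EF_QA = 7+6 = 13
ES_Packaging design = 7; EF_Packaging design = 7+8 = 15
ES_Regulatory filing = 3; EF_Regulatory filing = 3+13 = 16
ES_Marketing collateral = max(EF_Supplier sourcing=7, EF_QA=13, EF_Packaging design=15, EF_Regulatory filing=16) = 16; EF_Marketing collateral = 16+7 = 23
Expected project duration μ = 23 days. Critical path: Pilot run → Regulatory filing → Marketing collateral.

Variances on critical path: σ²_Pilot run=1.778, σ²_Regulatory filing=5.444, σ²_Marketing collateral=0.111.
Largest is σ²_Regulatory filing = 5.444.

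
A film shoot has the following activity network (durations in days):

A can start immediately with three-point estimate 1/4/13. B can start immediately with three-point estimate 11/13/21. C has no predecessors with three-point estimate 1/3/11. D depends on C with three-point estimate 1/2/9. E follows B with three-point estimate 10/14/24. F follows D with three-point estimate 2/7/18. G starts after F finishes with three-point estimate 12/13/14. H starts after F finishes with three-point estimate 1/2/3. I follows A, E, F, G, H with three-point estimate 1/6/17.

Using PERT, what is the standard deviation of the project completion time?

3.92 days

te_A = (1 + 4·4 + 13)/6 = 30/6 = 5; σ²_A = ((13−1)/6)² = 4.000
te_B = (11 + 4·13 + 21)/6 = 84/6 = 14; σ²_B = ((21−11)/6)² = 2.778
te_C = (1 + 4·3 + 11)/6 = 24/6 = 4; σ²_C = ((11−1)/6)² = 2.778
te_D = (1 + 4·2 + 9)/6 = 18/6 = 3; σ²_D = ((9−1)/6)² = 1.778
te_E = (10 + 4·14 + 24)/6 = 90/6 = 15; σ²_E = ((24−10)/6)² = 5.444
te_F = (2 + 4·7 + 18)/6 = 48/6 = 8; σ²_F = ((18−2)/6)² = 7.111
te_G = (12 + 4·13 + 14)/6 = 78/6 = 13; σ²_G = ((14−12)/6)² = 0.111
te_H = (1 + 4·2 + 3)/6 = 12/6 = 2; σ²_H = ((3−1)/6)² = 0.111
te_I = (1 + 4·6 + 17)/6 = 42/6 = 7; σ²_I = ((17−1)/6)² = 7.111

Forward pass:
ES_A = 0; EF_A = 5
ES_B = 0; EF_B = 14
ES_C = 0; EF_C = 4
ES_D = 4; EF_D = 4+3 = 7
ES_E = 14; EF_E = 14+15 = 29
ES_F = 7; EF_F = 7+8 = 15
ES_G = 15; EF_G = 15+13 = 28
ES_H = 15; EF_H = 15+2 = 17
ES_I = max(EF_A=5, EF_E=29, EF_F=15, EF_G=28, EF_H=17) = 29; EF_I = 29+7 = 36
Expected project duration μ = 36 days. Critical path: B → E → I.

Variance along critical path = 2.778 + 5.444 + 7.111 = 15.333
σ = √15.333 = 3.916 days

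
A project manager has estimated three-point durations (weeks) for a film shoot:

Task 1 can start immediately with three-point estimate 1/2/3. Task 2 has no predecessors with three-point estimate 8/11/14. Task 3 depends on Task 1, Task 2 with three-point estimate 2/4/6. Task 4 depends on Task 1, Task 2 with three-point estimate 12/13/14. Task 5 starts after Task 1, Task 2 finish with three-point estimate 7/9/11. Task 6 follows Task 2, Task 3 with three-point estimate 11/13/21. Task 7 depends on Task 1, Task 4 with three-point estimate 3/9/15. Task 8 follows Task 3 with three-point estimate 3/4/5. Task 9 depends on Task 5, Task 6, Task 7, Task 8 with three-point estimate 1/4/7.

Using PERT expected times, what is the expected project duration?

37 weeks

te_Task 1 = (1 + 4·2 + 3)/6 = 12/6 = 2
te_Task 2 = (8 + 4·11 + 14)/6 = 66/6 = 11
te_Task 3 = (2 + 4·4 + 6)/6 = 24/6 = 4
te_Task 4 = (12 + 4·13 + 14)/6 = 78/6 = 13
te_Task 5 = (7 + 4·9 + 11)/6 = 54/6 = 9
te_Task 6 = (11 + 4·13 + 21)/6 = 84/6 = 14
te_Task 7 = (3 + 4·9 + 15)/6 = 54/6 = 9
te_Task 8 = (3 + 4·4 + 5)/6 = 24/6 = 4
te_Task 9 = (1 + 4·4 + 7)/6 = 24/6 = 4

Forward pass:
ES_Task 1 = 0; EF_Task 1 = 2
ES_Task 2 = 0; EF_Task 2 = 11
ES_Task 3 = max(EF_Task 1=2, EF_Task 2=11) = 11; EF_Task 3 = 11+4 = 15
ES_Task 4 = max(EF_Task 1=2, EF_Task 2=11) = 11; EF_Task 4 = 11+13 = 24
ES_Task 5 = max(EF_Task 1=2, EF_Task 2=11) = 11; EF_Task 5 = 11+9 = 20
ES_Task 6 = max(EF_Task 2=11, EF_Task 3=15) = 15; EF_Task 6 = 15+14 = 29
ES_Task 7 = max(EF_Task 1=2, EF_Task 4=24) = 24; EF_Task 7 = 24+9 = 33
ES_Task 8 = 15; EF_Task 8 = 15+4 = 19
ES_Task 9 = max(EF_Task 5=20, EF_Task 6=29, EF_Task 7=33, EF_Task 8=19) = 33; EF_Task 9 = 33+4 = 37
Expected project duration μ = 37 weeks. Critical path: Task 2 → Task 4 → Task 7 → Task 9.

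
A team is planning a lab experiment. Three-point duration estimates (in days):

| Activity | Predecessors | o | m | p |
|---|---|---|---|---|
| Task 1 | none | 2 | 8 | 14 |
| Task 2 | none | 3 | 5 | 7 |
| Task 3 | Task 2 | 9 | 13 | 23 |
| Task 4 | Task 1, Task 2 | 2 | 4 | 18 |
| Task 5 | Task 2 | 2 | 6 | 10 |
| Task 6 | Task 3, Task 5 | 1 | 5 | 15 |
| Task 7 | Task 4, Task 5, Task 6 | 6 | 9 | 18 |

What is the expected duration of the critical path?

te_Task 1 = (2 + 4·8 + 14)/6 = 48/6 = 8
te_Task 2 = (3 + 4·5 + 7)/6 = 30/6 = 5
te_Task 3 = (9 + 4·13 + 23)/6 = 84/6 = 14
te_Task 4 = (2 + 4·4 + 18)/6 = 36/6 = 6
te_Task 5 = (2 + 4·6 + 10)/6 = 36/6 = 6
te_Task 6 = (1 + 4·5 + 15)/6 = 36/6 = 6
te_Task 7 = (6 + 4·9 + 18)/6 = 60/6 = 10

Forward pass:
ES_Task 1 = 0; EF_Task 1 = 8
ES_Task 2 = 0; EF_Task 2 = 5
ES_Task 3 = 5; EF_Task 3 = 5+14 = 19
ES_Task 4 = max(EF_Task 1=8, EF_Task 2=5) = 8; EF_Task 4 = 8+6 = 14
ES_Task 5 = 5; EF_Task 5 = 5+6 = 11
ES_Task 6 = max(EF_Task 3=19, EF_Task 5=11) = 19; EF_Task 6 = 19+6 = 25
ES_Task 7 = max(EF_Task 4=14, EF_Task 5=11, EF_Task 6=25) = 25; EF_Task 7 = 25+10 = 35
Expected project duration μ = 35 days. Critical path: Task 2 → Task 3 → Task 6 → Task 7.

35 days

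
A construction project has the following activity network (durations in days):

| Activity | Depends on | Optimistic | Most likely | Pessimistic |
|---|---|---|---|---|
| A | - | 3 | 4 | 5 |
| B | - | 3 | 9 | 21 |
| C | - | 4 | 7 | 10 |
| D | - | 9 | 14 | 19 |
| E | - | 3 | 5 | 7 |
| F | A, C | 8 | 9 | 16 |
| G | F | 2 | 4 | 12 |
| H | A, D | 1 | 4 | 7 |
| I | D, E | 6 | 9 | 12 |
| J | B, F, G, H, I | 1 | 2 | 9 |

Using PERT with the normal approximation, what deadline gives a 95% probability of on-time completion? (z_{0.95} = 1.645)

te_A = (3 + 4·4 + 5)/6 = 24/6 = 4; σ²_A = ((5−3)/6)² = 0.111
te_B = (3 + 4·9 + 21)/6 = 60/6 = 10; σ²_B = ((21−3)/6)² = 9.000
te_C = (4 + 4·7 + 10)/6 = 42/6 = 7; σ²_C = ((10−4)/6)² = 1.000
te_D = (9 + 4·14 + 19)/6 = 84/6 = 14; σ²_D = ((19−9)/6)² = 2.778
te_E = (3 + 4·5 + 7)/6 = 30/6 = 5; σ²_E = ((7−3)/6)² = 0.444
te_F = (8 + 4·9 + 16)/6 = 60/6 = 10; σ²_F = ((16−8)/6)² = 1.778
te_G = (2 + 4·4 + 12)/6 = 30/6 = 5; σ²_G = ((12−2)/6)² = 2.778
te_H = (1 + 4·4 + 7)/6 = 24/6 = 4; σ²_H = ((7−1)/6)² = 1.000
te_I = (6 + 4·9 + 12)/6 = 54/6 = 9; σ²_I = ((12−6)/6)² = 1.000
te_J = (1 + 4·2 + 9)/6 = 18/6 = 3; σ²_J = ((9−1)/6)² = 1.778

Forward pass:
ES_A = 0; EF_A = 4
ES_B = 0; EF_B = 10
ES_C = 0; EF_C = 7
ES_D = 0; EF_D = 14
ES_E = 0; EF_E = 5
ES_F = max(EF_A=4, EF_C=7) = 7; EF_F = 7+10 = 17
ES_G = 17; EF_G = 17+5 = 22
ES_H = max(EF_A=4, EF_D=14) = 14; EF_H = 14+4 = 18
ES_I = max(EF_D=14, EF_E=5) = 14; EF_I = 14+9 = 23
ES_J = max(EF_B=10, EF_F=17, EF_G=22, EF_H=18, EF_I=23) = 23; EF_J = 23+3 = 26
Expected project duration μ = 26 days. Critical path: D → I → J.

Variance along critical path = 2.778 + 1.000 + 1.778 = 5.556; σ = 2.357 days.
D = μ + z·σ = 26 + 1.645·2.357 = 29.9 days

29.9 days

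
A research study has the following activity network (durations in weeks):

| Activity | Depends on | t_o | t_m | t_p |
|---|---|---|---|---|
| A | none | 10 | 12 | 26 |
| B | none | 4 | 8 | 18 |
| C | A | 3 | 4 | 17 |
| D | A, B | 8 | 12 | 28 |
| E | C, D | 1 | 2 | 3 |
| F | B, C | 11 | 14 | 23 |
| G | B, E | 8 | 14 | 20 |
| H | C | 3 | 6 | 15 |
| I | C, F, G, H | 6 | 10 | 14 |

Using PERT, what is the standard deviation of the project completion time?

4.91 weeks

te_A = (10 + 4·12 + 26)/6 = 84/6 = 14; σ²_A = ((26−10)/6)² = 7.111
te_B = (4 + 4·8 + 18)/6 = 54/6 = 9; σ²_B = ((18−4)/6)² = 5.444
te_C = (3 + 4·4 + 17)/6 = 36/6 = 6; σ²_C = ((17−3)/6)² = 5.444
te_D = (8 + 4·12 + 28)/6 = 84/6 = 14; σ²_D = ((28−8)/6)² = 11.111
te_E = (1 + 4·2 + 3)/6 = 12/6 = 2; σ²_E = ((3−1)/6)² = 0.111
te_F = (11 + 4·14 + 23)/6 = 90/6 = 15; σ²_F = ((23−11)/6)² = 4.000
te_G = (8 + 4·14 + 20)/6 = 84/6 = 14; σ²_G = ((20−8)/6)² = 4.000
te_H = (3 + 4·6 + 15)/6 = 42/6 = 7; σ²_H = ((15−3)/6)² = 4.000
te_I = (6 + 4·10 + 14)/6 = 60/6 = 10; σ²_I = ((14−6)/6)² = 1.778

Forward pass:
ES_A = 0; EF_A = 14
ES_B = 0; EF_B = 9
ES_C = 14; EF_C = 14+6 = 20
ES_D = max(EF_A=14, EF_B=9) = 14; EF_D = 14+14 = 28
ES_E = max(EF_C=20, EF_D=28) = 28; EF_E = 28+2 = 30
ES_F = max(EF_B=9, EF_C=20) = 20; EF_F = 20+15 = 35
ES_G = max(EF_B=9, EF_E=30) = 30; EF_G = 30+14 = 44
ES_H = 20; EF_H = 20+7 = 27
ES_I = max(EF_C=20, EF_F=35, EF_G=44, EF_H=27) = 44; EF_I = 44+10 = 54
Expected project duration μ = 54 weeks. Critical path: A → D → E → G → I.

Variance along critical path = 7.111 + 11.111 + 0.111 + 4.000 + 1.778 = 24.111
σ = √24.111 = 4.910 weeks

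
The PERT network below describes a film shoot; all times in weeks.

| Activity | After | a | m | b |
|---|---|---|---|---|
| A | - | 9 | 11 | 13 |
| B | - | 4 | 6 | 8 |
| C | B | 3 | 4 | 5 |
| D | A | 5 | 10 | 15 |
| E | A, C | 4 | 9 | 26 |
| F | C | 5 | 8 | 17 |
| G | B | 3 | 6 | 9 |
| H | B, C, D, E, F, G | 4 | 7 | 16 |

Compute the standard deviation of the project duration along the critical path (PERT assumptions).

te_A = (9 + 4·11 + 13)/6 = 66/6 = 11; σ²_A = ((13−9)/6)² = 0.444
te_B = (4 + 4·6 + 8)/6 = 36/6 = 6; σ²_B = ((8−4)/6)² = 0.444
te_C = (3 + 4·4 + 5)/6 = 24/6 = 4; σ²_C = ((5−3)/6)² = 0.111
te_D = (5 + 4·10 + 15)/6 = 60/6 = 10; σ²_D = ((15−5)/6)² = 2.778
te_E = (4 + 4·9 + 26)/6 = 66/6 = 11; σ²_E = ((26−4)/6)² = 13.444
te_F = (5 + 4·8 + 17)/6 = 54/6 = 9; σ²_F = ((17−5)/6)² = 4.000
te_G = (3 + 4·6 + 9)/6 = 36/6 = 6; σ²_G = ((9−3)/6)² = 1.000
te_H = (4 + 4·7 + 16)/6 = 48/6 = 8; σ²_H = ((16−4)/6)² = 4.000

Forward pass:
ES_A = 0; EF_A = 11
ES_B = 0; EF_B = 6
ES_C = 6; EF_C = 6+4 = 10
ES_D = 11; EF_D = 11+10 = 21
ES_E = max(EF_A=11, EF_C=10) = 11; EF_E = 11+11 = 22
ES_F = 10; EF_F = 10+9 = 19
ES_G = 6; EF_G = 6+6 = 12
ES_H = max(EF_B=6, EF_C=10, EF_D=21, EF_E=22, EF_F=19, EF_G=12) = 22; EF_H = 22+8 = 30
Expected project duration μ = 30 weeks. Critical path: A → E → H.

Variance along critical path = 0.444 + 13.444 + 4.000 = 17.889
σ = √17.889 = 4.230 weeks

4.23 weeks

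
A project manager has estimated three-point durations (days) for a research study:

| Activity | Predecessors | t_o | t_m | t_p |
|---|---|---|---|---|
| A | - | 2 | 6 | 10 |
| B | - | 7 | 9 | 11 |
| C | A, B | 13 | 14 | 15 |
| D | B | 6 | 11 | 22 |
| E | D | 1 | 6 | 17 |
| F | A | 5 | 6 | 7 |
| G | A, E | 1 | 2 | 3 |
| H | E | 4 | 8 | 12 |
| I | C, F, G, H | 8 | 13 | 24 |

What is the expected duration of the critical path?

te_A = (2 + 4·6 + 10)/6 = 36/6 = 6
te_B = (7 + 4·9 + 11)/6 = 54/6 = 9
te_C = (13 + 4·14 + 15)/6 = 84/6 = 14
te_D = (6 + 4·11 + 22)/6 = 72/6 = 12
te_E = (1 + 4·6 + 17)/6 = 42/6 = 7
te_F = (5 + 4·6 + 7)/6 = 36/6 = 6
te_G = (1 + 4·2 + 3)/6 = 12/6 = 2
te_H = (4 + 4·8 + 12)/6 = 48/6 = 8
te_I = (8 + 4·13 + 24)/6 = 84/6 = 14

Forward pass:
ES_A = 0; EF_A = 6
ES_B = 0; EF_B = 9
ES_C = max(EF_A=6, EF_B=9) = 9; EF_C = 9+14 = 23
ES_D = 9; EF_D = 9+12 = 21
ES_E = 21; EF_E = 21+7 = 28
ES_F = 6; EF_F = 6+6 = 12
ES_G = max(EF_A=6, EF_E=28) = 28; EF_G = 28+2 = 30
ES_H = 28; EF_H = 28+8 = 36
ES_I = max(EF_C=23, EF_F=12, EF_G=30, EF_H=36) = 36; EF_I = 36+14 = 50
Expected project duration μ = 50 days. Critical path: B → D → E → H → I.

50 days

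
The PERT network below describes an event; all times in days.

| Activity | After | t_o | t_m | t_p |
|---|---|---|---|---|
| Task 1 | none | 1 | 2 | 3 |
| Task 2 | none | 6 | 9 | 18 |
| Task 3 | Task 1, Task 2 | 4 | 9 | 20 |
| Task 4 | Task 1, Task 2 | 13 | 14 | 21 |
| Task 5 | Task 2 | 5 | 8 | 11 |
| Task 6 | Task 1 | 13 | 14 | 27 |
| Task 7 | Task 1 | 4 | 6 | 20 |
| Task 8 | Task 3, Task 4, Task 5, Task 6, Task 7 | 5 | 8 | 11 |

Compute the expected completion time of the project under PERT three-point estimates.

te_Task 1 = (1 + 4·2 + 3)/6 = 12/6 = 2
te_Task 2 = (6 + 4·9 + 18)/6 = 60/6 = 10
te_Task 3 = (4 + 4·9 + 20)/6 = 60/6 = 10
te_Task 4 = (13 + 4·14 + 21)/6 = 90/6 = 15
te_Task 5 = (5 + 4·8 + 11)/6 = 48/6 = 8
te_Task 6 = (13 + 4·14 + 27)/6 = 96/6 = 16
te_Task 7 = (4 + 4·6 + 20)/6 = 48/6 = 8
te_Task 8 = (5 + 4·8 + 11)/6 = 48/6 = 8

Forward pass:
ES_Task 1 = 0; EF_Task 1 = 2
ES_Task 2 = 0; EF_Task 2 = 10
ES_Task 3 = max(EF_Task 1=2, EF_Task 2=10) = 10; EF_Task 3 = 10+10 = 20
ES_Task 4 = max(EF_Task 1=2, EF_Task 2=10) = 10; EF_Task 4 = 10+15 = 25
ES_Task 5 = 10; EF_Task 5 = 10+8 = 18
ES_Task 6 = 2; EF_Task 6 = 2+16 = 18
ES_Task 7 = 2; EF_Task 7 = 2+8 = 10
ES_Task 8 = max(EF_Task 3=20, EF_Task 4=25, EF_Task 5=18, EF_Task 6=18, EF_Task 7=10) = 25; EF_Task 8 = 25+8 = 33
Expected project duration μ = 33 days. Critical path: Task 2 → Task 4 → Task 8.

33 days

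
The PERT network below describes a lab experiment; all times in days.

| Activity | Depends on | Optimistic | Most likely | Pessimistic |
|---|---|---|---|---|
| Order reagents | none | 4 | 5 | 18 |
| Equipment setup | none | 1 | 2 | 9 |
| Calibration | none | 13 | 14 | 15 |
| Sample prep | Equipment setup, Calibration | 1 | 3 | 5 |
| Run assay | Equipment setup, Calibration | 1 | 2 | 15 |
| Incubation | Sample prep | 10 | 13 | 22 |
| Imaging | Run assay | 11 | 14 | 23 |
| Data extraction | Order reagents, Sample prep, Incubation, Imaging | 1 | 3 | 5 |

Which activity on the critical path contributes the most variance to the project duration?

Run assay

te_Order reagents = (4 + 4·5 + 18)/6 = 42/6 = 7; σ²_Order reagents = ((18−4)/6)² = 5.444
te_Equipment setup = (1 + 4·2 + 9)/6 = 18/6 = 3; σ²_Equipment setup = ((9−1)/6)² = 1.778
te_Calibration = (13 + 4·14 + 15)/6 = 84/6 = 14; σ²_Calibration = ((15−13)/6)² = 0.111
te_Sample prep = (1 + 4·3 + 5)/6 = 18/6 = 3; σ²_Sample prep = ((5−1)/6)² = 0.444
te_Run assay = (1 + 4·2 + 15)/6 = 24/6 = 4; σ²_Run assay = ((15−1)/6)² = 5.444
te_Incubation = (10 + 4·13 + 22)/6 = 84/6 = 14; σ²_Incubation = ((22−10)/6)² = 4.000
te_Imaging = (11 + 4·14 + 23)/6 = 90/6 = 15; σ²_Imaging = ((23−11)/6)² = 4.000
te_Data extraction = (1 + 4·3 + 5)/6 = 18/6 = 3; σ²_Data extraction = ((5−1)/6)² = 0.444

Forward pass:
ES_Order reagents = 0; EF_Order reagents = 7
ES_Equipment setup = 0; EF_Equipment setup = 3
ES_Calibration = 0; EF_Calibration = 14
ES_Sample prep = max(EF_Equipment setup=3, EF_Calibration=14) = 14; EF_Sample prep = 14+3 = 17
ES_Run assay = max(EF_Equipment setup=3, EF_Calibration=14) = 14; EF_Run assay = 14+4 = 18
ES_Incubation = 17; EF_Incubation = 17+14 = 31
ES_Imaging = 18; EF_Imaging = 18+15 = 33
ES_Data extraction = max(EF_Order reagents=7, EF_Sample prep=17, EF_Incubation=31, EF_Imaging=33) = 33; EF_Data extraction = 33+3 = 36
Expected project duration μ = 36 days. Critical path: Calibration → Run assay → Imaging → Data extraction.

Variances on critical path: σ²_Calibration=0.111, σ²_Run assay=5.444, σ²_Imaging=4.000, σ²_Data extraction=0.444.
Largest is σ²_Run assay = 5.444.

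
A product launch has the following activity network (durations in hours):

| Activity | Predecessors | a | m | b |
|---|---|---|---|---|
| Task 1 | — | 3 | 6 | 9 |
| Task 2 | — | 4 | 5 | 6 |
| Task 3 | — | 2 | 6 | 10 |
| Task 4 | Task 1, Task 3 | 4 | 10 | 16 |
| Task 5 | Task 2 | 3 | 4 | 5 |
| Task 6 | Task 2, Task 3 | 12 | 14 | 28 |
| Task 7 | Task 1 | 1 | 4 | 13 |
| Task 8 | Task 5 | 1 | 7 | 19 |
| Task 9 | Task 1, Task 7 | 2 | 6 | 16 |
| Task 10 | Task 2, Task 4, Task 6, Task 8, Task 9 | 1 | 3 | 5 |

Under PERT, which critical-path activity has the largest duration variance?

Task 6

te_Task 1 = (3 + 4·6 + 9)/6 = 36/6 = 6; σ²_Task 1 = ((9−3)/6)² = 1.000
te_Task 2 = (4 + 4·5 + 6)/6 = 30/6 = 5; σ²_Task 2 = ((6−4)/6)² = 0.111
te_Task 3 = (2 + 4·6 + 10)/6 = 36/6 = 6; σ²_Task 3 = ((10−2)/6)² = 1.778
te_Task 4 = (4 + 4·10 + 16)/6 = 60/6 = 10; σ²_Task 4 = ((16−4)/6)² = 4.000
te_Task 5 = (3 + 4·4 + 5)/6 = 24/6 = 4; σ²_Task 5 = ((5−3)/6)² = 0.111
te_Task 6 = (12 + 4·14 + 28)/6 = 96/6 = 16; σ²_Task 6 = ((28−12)/6)² = 7.111
te_Task 7 = (1 + 4·4 + 13)/6 = 30/6 = 5; σ²_Task 7 = ((13−1)/6)² = 4.000
te_Task 8 = (1 + 4·7 + 19)/6 = 48/6 = 8; σ²_Task 8 = ((19−1)/6)² = 9.000
te_Task 9 = (2 + 4·6 + 16)/6 = 42/6 = 7; σ²_Task 9 = ((16−2)/6)² = 5.444
te_Task 10 = (1 + 4·3 + 5)/6 = 18/6 = 3; σ²_Task 10 = ((5−1)/6)² = 0.444

Forward pass:
ES_Task 1 = 0; EF_Task 1 = 6
ES_Task 2 = 0; EF_Task 2 = 5
ES_Task 3 = 0; EF_Task 3 = 6
ES_Task 4 = max(EF_Task 1=6, EF_Task 3=6) = 6; EF_Task 4 = 6+10 = 16
ES_Task 5 = 5; EF_Task 5 = 5+4 = 9
ES_Task 6 = max(EF_Task 2=5, EF_Task 3=6) = 6; EF_Task 6 = 6+16 = 22
ES_Task 7 = 6; EF_Task 7 = 6+5 = 11
ES_Task 8 = 9; EF_Task 8 = 9+8 = 17
ES_Task 9 = max(EF_Task 1=6, EF_Task 7=11) = 11; EF_Task 9 = 11+7 = 18
ES_Task 10 = max(EF_Task 2=5, EF_Task 4=16, EF_Task 6=22, EF_Task 8=17, EF_Task 9=18) = 22; EF_Task 10 = 22+3 = 25
Expected project duration μ = 25 hours. Critical path: Task 3 → Task 6 → Task 10.

Variances on critical path: σ²_Task 3=1.778, σ²_Task 6=7.111, σ²_Task 10=0.444.
Largest is σ²_Task 6 = 7.111.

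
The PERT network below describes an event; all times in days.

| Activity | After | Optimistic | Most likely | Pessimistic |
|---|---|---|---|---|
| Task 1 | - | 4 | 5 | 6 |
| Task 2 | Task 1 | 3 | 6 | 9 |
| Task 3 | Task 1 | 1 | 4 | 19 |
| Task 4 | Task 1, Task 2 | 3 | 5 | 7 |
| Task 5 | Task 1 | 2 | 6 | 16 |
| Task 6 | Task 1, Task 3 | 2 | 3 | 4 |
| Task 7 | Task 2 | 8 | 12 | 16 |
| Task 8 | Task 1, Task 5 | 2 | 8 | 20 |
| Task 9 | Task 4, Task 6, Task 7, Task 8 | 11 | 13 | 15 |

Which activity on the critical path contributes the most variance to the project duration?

te_Task 1 = (4 + 4·5 + 6)/6 = 30/6 = 5; σ²_Task 1 = ((6−4)/6)² = 0.111
te_Task 2 = (3 + 4·6 + 9)/6 = 36/6 = 6; σ²_Task 2 = ((9−3)/6)² = 1.000
te_Task 3 = (1 + 4·4 + 19)/6 = 36/6 = 6; σ²_Task 3 = ((19−1)/6)² = 9.000
te_Task 4 = (3 + 4·5 + 7)/6 = 30/6 = 5; σ²_Task 4 = ((7−3)/6)² = 0.444
te_Task 5 = (2 + 4·6 + 16)/6 = 42/6 = 7; σ²_Task 5 = ((16−2)/6)² = 5.444
te_Task 6 = (2 + 4·3 + 4)/6 = 18/6 = 3; σ²_Task 6 = ((4−2)/6)² = 0.111
te_Task 7 = (8 + 4·12 + 16)/6 = 72/6 = 12; σ²_Task 7 = ((16−8)/6)² = 1.778
te_Task 8 = (2 + 4·8 + 20)/6 = 54/6 = 9; σ²_Task 8 = ((20−2)/6)² = 9.000
te_Task 9 = (11 + 4·13 + 15)/6 = 78/6 = 13; σ²_Task 9 = ((15−11)/6)² = 0.444

Forward pass:
ES_Task 1 = 0; EF_Task 1 = 5
ES_Task 2 = 5; EF_Task 2 = 5+6 = 11
ES_Task 3 = 5; EF_Task 3 = 5+6 = 11
ES_Task 4 = max(EF_Task 1=5, EF_Task 2=11) = 11; EF_Task 4 = 11+5 = 16
ES_Task 5 = 5; EF_Task 5 = 5+7 = 12
ES_Task 6 = max(EF_Task 1=5, EF_Task 3=11) = 11; EF_Task 6 = 11+3 = 14
ES_Task 7 = 11; EF_Task 7 = 11+12 = 23
ES_Task 8 = max(EF_Task 1=5, EF_Task 5=12) = 12; EF_Task 8 = 12+9 = 21
ES_Task 9 = max(EF_Task 4=16, EF_Task 6=14, EF_Task 7=23, EF_Task 8=21) = 23; EF_Task 9 = 23+13 = 36
Expected project duration μ = 36 days. Critical path: Task 1 → Task 2 → Task 7 → Task 9.

Variances on critical path: σ²_Task 1=0.111, σ²_Task 2=1.000, σ²_Task 7=1.778, σ²_Task 9=0.444.
Largest is σ²_Task 7 = 1.778.

Task 7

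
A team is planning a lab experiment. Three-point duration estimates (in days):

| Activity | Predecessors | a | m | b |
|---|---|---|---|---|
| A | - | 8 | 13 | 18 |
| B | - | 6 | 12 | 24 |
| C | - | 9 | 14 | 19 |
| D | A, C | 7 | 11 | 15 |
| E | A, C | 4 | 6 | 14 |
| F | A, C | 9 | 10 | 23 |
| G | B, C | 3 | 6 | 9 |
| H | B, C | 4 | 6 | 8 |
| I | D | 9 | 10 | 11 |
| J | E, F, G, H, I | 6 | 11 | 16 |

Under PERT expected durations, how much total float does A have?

1 days

te_A = (8 + 4·13 + 18)/6 = 78/6 = 13
te_B = (6 + 4·12 + 24)/6 = 78/6 = 13
te_C = (9 + 4·14 + 19)/6 = 84/6 = 14
te_D = (7 + 4·11 + 15)/6 = 66/6 = 11
te_E = (4 + 4·6 + 14)/6 = 42/6 = 7
te_F = (9 + 4·10 + 23)/6 = 72/6 = 12
te_G = (3 + 4·6 + 9)/6 = 36/6 = 6
te_H = (4 + 4·6 + 8)/6 = 36/6 = 6
te_I = (9 + 4·10 + 11)/6 = 60/6 = 10
te_J = (6 + 4·11 + 16)/6 = 66/6 = 11

Forward pass:
ES_A = 0; EF_A = 13
ES_B = 0; EF_B = 13
ES_C = 0; EF_C = 14
ES_D = max(EF_A=13, EF_C=14) = 14; EF_D = 14+11 = 25
ES_E = max(EF_A=13, EF_C=14) = 14; EF_E = 14+7 = 21
ES_F = max(EF_A=13, EF_C=14) = 14; EF_F = 14+12 = 26
ES_G = max(EF_B=13, EF_C=14) = 14; EF_G = 14+6 = 20
ES_H = max(EF_B=13, EF_C=14) = 14; EF_H = 14+6 = 20
ES_I = 25; EF_I = 25+10 = 35
ES_J = max(EF_E=21, EF_F=26, EF_G=20, EF_H=20, EF_I=35) = 35; EF_J = 35+11 = 46
Expected project duration μ = 46 days. Critical path: C → D → I → J.

Backward pass:
LF_J = 46; LS_J = 46−11 = 35
LF_I = LS_J = 35; LS_I = 35−10 = 25
LF_H = LS_J = 35; LS_H = 35−6 = 29
LF_G = LS_J = 35; LS_G = 35−6 = 29
LF_F = LS_J = 35; LS_F = 35−12 = 23
LF_E = LS_J = 35; LS_E = 35−7 = 28
LF_D = LS_I = 25; LS_D = 25−11 = 14
LF_C = min(LS_D=14, LS_E=28, LS_F=23, LS_G=29, LS_H=29) = 14; LS_C = 14−14 = 0
LF_B = min(LS_G=29, LS_H=29) = 29; LS_B = 29−13 = 16
LF_A = min(LS_D=14, LS_E=28, LS_F=23) = 14; LS_A = 14−13 = 1
Slack_A = LS_A − ES_A = 1 − 0 = 1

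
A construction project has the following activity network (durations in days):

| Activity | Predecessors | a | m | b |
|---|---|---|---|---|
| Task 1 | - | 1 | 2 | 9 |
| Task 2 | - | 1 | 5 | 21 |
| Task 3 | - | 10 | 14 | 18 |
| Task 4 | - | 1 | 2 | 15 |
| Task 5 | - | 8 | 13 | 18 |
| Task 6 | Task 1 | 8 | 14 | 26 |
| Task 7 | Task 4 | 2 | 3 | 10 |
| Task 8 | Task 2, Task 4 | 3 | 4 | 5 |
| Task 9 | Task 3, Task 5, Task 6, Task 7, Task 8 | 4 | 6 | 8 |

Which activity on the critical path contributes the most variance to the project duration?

te_Task 1 = (1 + 4·2 + 9)/6 = 18/6 = 3; σ²_Task 1 = ((9−1)/6)² = 1.778
te_Task 2 = (1 + 4·5 + 21)/6 = 42/6 = 7; σ²_Task 2 = ((21−1)/6)² = 11.111
te_Task 3 = (10 + 4·14 + 18)/6 = 84/6 = 14; σ²_Task 3 = ((18−10)/6)² = 1.778
te_Task 4 = (1 + 4·2 + 15)/6 = 24/6 = 4; σ²_Task 4 = ((15−1)/6)² = 5.444
te_Task 5 = (8 + 4·13 + 18)/6 = 78/6 = 13; σ²_Task 5 = ((18−8)/6)² = 2.778
te_Task 6 = (8 + 4·14 + 26)/6 = 90/6 = 15; σ²_Task 6 = ((26−8)/6)² = 9.000
te_Task 7 = (2 + 4·3 + 10)/6 = 24/6 = 4; σ²_Task 7 = ((10−2)/6)² = 1.778
te_Task 8 = (3 + 4·4 + 5)/6 = 24/6 = 4; σ²_Task 8 = ((5−3)/6)² = 0.111
te_Task 9 = (4 + 4·6 + 8)/6 = 36/6 = 6; σ²_Task 9 = ((8−4)/6)² = 0.444

Forward pass:
ES_Task 1 = 0; EF_Task 1 = 3
ES_Task 2 = 0; EF_Task 2 = 7
ES_Task 3 = 0; EF_Task 3 = 14
ES_Task 4 = 0; EF_Task 4 = 4
ES_Task 5 = 0; EF_Task 5 = 13
ES_Task 6 = 3; EF_Task 6 = 3+15 = 18
ES_Task 7 = 4; EF_Task 7 = 4+4 = 8
ES_Task 8 = max(EF_Task 2=7, EF_Task 4=4) = 7; EF_Task 8 = 7+4 = 11
ES_Task 9 = max(EF_Task 3=14, EF_Task 5=13, EF_Task 6=18, EF_Task 7=8, EF_Task 8=11) = 18; EF_Task 9 = 18+6 = 24
Expected project duration μ = 24 days. Critical path: Task 1 → Task 6 → Task 9.

Variances on critical path: σ²_Task 1=1.778, σ²_Task 6=9.000, σ²_Task 9=0.444.
Largest is σ²_Task 6 = 9.000.

Task 6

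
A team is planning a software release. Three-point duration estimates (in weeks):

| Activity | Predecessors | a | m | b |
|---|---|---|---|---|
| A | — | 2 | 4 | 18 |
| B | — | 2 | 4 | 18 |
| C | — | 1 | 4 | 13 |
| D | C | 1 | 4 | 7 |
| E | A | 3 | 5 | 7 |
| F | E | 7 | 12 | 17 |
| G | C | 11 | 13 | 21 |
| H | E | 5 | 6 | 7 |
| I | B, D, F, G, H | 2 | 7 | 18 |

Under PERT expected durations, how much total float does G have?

4 weeks

te_A = (2 + 4·4 + 18)/6 = 36/6 = 6
te_B = (2 + 4·4 + 18)/6 = 36/6 = 6
te_C = (1 + 4·4 + 13)/6 = 30/6 = 5
te_D = (1 + 4·4 + 7)/6 = 24/6 = 4
te_E = (3 + 4·5 + 7)/6 = 30/6 = 5
te_F = (7 + 4·12 + 17)/6 = 72/6 = 12
te_G = (11 + 4·13 + 21)/6 = 84/6 = 14
te_H = (5 + 4·6 + 7)/6 = 36/6 = 6
te_I = (2 + 4·7 + 18)/6 = 48/6 = 8

Forward pass:
ES_A = 0; EF_A = 6
ES_B = 0; EF_B = 6
ES_C = 0; EF_C = 5
ES_D = 5; EF_D = 5+4 = 9
ES_E = 6; EF_E = 6+5 = 11
ES_F = 11; EF_F = 11+12 = 23
ES_G = 5; EF_G = 5+14 = 19
ES_H = 11; EF_H = 11+6 = 17
ES_I = max(EF_B=6, EF_D=9, EF_F=23, EF_G=19, EF_H=17) = 23; EF_I = 23+8 = 31
Expected project duration μ = 31 weeks. Critical path: A → E → F → I.

Backward pass:
LF_I = 31; LS_I = 31−8 = 23
LF_H = LS_I = 23; LS_H = 23−6 = 17
LF_G = LS_I = 23; LS_G = 23−14 = 9
LF_F = LS_I = 23; LS_F = 23−12 = 11
LF_E = min(LS_F=11, LS_H=17) = 11; LS_E = 11−5 = 6
LF_D = LS_I = 23; LS_D = 23−4 = 19
LF_C = min(LS_D=19, LS_G=9) = 9; LS_C = 9−5 = 4
LF_B = LS_I = 23; LS_B = 23−6 = 17
LF_A = LS_E = 6; LS_A = 6−6 = 0
Slack_G = LS_G − ES_G = 9 − 5 = 4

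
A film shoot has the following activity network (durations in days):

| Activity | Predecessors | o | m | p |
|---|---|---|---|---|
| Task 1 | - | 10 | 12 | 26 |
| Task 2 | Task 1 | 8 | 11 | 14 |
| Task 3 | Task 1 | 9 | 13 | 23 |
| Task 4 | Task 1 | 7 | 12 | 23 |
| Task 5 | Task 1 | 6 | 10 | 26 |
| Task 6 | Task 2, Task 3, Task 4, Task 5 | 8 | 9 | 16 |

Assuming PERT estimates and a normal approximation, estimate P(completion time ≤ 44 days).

te_Task 1 = (10 + 4·12 + 26)/6 = 84/6 = 14; σ²_Task 1 = ((26−10)/6)² = 7.111
te_Task 2 = (8 + 4·11 + 14)/6 = 66/6 = 11; σ²_Task 2 = ((14−8)/6)² = 1.000
te_Task 3 = (9 + 4·13 + 23)/6 = 84/6 = 14; σ²_Task 3 = ((23−9)/6)² = 5.444
te_Task 4 = (7 + 4·12 + 23)/6 = 78/6 = 13; σ²_Task 4 = ((23−7)/6)² = 7.111
te_Task 5 = (6 + 4·10 + 26)/6 = 72/6 = 12; σ²_Task 5 = ((26−6)/6)² = 11.111
te_Task 6 = (8 + 4·9 + 16)/6 = 60/6 = 10; σ²_Task 6 = ((16−8)/6)² = 1.778

Forward pass:
ES_Task 1 = 0; EF_Task 1 = 14
ES_Task 2 = 14; EF_Task 2 = 14+11 = 25
ES_Task 3 = 14; EF_Task 3 = 14+14 = 28
ES_Task 4 = 14; EF_Task 4 = 14+13 = 27
ES_Task 5 = 14; EF_Task 5 = 14+12 = 26
ES_Task 6 = max(EF_Task 2=25, EF_Task 3=28, EF_Task 4=27, EF_Task 5=26) = 28; EF_Task 6 = 28+10 = 38
Expected project duration μ = 38 days. Critical path: Task 1 → Task 3 → Task 6.

Variance along critical path = 7.111 + 5.444 + 1.778 = 14.333; σ = √14.333 = 3.786 days.
Z = (44 − 38) / 3.786 = 1.585
P(T ≤ 44) = Φ(1.585) ≈ 0.943

0.943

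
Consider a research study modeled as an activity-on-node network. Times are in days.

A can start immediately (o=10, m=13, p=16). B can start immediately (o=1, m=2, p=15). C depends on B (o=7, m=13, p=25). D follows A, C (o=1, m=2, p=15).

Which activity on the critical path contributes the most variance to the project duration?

te_A = (10 + 4·13 + 16)/6 = 78/6 = 13; σ²_A = ((16−10)/6)² = 1.000
te_B = (1 + 4·2 + 15)/6 = 24/6 = 4; σ²_B = ((15−1)/6)² = 5.444
te_C = (7 + 4·13 + 25)/6 = 84/6 = 14; σ²_C = ((25−7)/6)² = 9.000
te_D = (1 + 4·2 + 15)/6 = 24/6 = 4; σ²_D = ((15−1)/6)² = 5.444

Forward pass:
ES_A = 0; EF_A = 13
ES_B = 0; EF_B = 4
ES_C = 4; EF_C = 4+14 = 18
ES_D = max(EF_A=13, EF_C=18) = 18; EF_D = 18+4 = 22
Expected project duration μ = 22 days. Critical path: B → C → D.

Variances on critical path: σ²_B=5.444, σ²_C=9.000, σ²_D=5.444.
Largest is σ²_C = 9.000.

C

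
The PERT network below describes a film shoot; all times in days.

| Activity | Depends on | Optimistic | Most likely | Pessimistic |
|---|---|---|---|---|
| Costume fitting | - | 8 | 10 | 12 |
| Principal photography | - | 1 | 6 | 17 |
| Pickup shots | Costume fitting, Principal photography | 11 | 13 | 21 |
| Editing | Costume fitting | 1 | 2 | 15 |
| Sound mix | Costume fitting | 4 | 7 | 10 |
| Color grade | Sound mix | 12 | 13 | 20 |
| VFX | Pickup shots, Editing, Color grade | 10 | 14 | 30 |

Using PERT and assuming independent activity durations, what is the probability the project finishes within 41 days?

te_Costume fitting = (8 + 4·10 + 12)/6 = 60/6 = 10; σ²_Costume fitting = ((12−8)/6)² = 0.444
te_Principal photography = (1 + 4·6 + 17)/6 = 42/6 = 7; σ²_Principal photography = ((17−1)/6)² = 7.111
te_Pickup shots = (11 + 4·13 + 21)/6 = 84/6 = 14; σ²_Pickup shots = ((21−11)/6)² = 2.778
te_Editing = (1 + 4·2 + 15)/6 = 24/6 = 4; σ²_Editing = ((15−1)/6)² = 5.444
te_Sound mix = (4 + 4·7 + 10)/6 = 42/6 = 7; σ²_Sound mix = ((10−4)/6)² = 1.000
te_Color grade = (12 + 4·13 + 20)/6 = 84/6 = 14; σ²_Color grade = ((20−12)/6)² = 1.778
te_VFX = (10 + 4·14 + 30)/6 = 96/6 = 16; σ²_VFX = ((30−10)/6)² = 11.111

Forward pass:
ES_Costume fitting = 0; EF_Costume fitting = 10
ES_Principal photography = 0; EF_Principal photography = 7
ES_Pickup shots = max(EF_Costume fitting=10, EF_Principal photography=7) = 10; EF_Pickup shots = 10+14 = 24
ES_Editing = 10; EF_Editing = 10+4 = 14
ES_Sound mix = 10; EF_Sound mix = 10+7 = 17
ES_Color grade = 17; EF_Color grade = 17+14 = 31
ES_VFX = max(EF_Pickup shots=24, EF_Editing=14, EF_Color grade=31) = 31; EF_VFX = 31+16 = 47
Expected project duration μ = 47 days. Critical path: Costume fitting → Sound mix → Color grade → VFX.

Variance along critical path = 0.444 + 1.000 + 1.778 + 11.111 = 14.333; σ = √14.333 = 3.786 days.
Z = (41 − 47) / 3.786 = -1.585
P(T ≤ 41) = Φ(-1.585) ≈ 0.057

0.057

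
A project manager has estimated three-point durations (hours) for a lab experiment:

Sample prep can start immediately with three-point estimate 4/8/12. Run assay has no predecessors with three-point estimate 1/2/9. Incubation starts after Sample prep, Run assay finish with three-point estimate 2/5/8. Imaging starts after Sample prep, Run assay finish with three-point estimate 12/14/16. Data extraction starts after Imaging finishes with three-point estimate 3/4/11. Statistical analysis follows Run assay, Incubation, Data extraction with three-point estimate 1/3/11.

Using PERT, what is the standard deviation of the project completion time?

2.60 hours

te_Sample prep = (4 + 4·8 + 12)/6 = 48/6 = 8; σ²_Sample prep = ((12−4)/6)² = 1.778
te_Run assay = (1 + 4·2 + 9)/6 = 18/6 = 3; σ²_Run assay = ((9−1)/6)² = 1.778
te_Incubation = (2 + 4·5 + 8)/6 = 30/6 = 5; σ²_Incubation = ((8−2)/6)² = 1.000
te_Imaging = (12 + 4·14 + 16)/6 = 84/6 = 14; σ²_Imaging = ((16−12)/6)² = 0.444
te_Data extraction = (3 + 4·4 + 11)/6 = 30/6 = 5; σ²_Data extraction = ((11−3)/6)² = 1.778
te_Statistical analysis = (1 + 4·3 + 11)/6 = 24/6 = 4; σ²_Statistical analysis = ((11−1)/6)² = 2.778

Forward pass:
ES_Sample prep = 0; EF_Sample prep = 8
ES_Run assay = 0; EF_Run assay = 3
ES_Incubation = max(EF_Sample prep=8, EF_Run assay=3) = 8; EF_Incubation = 8+5 = 13
ES_Imaging = max(EF_Sample prep=8, EF_Run assay=3) = 8; EF_Imaging = 8+14 = 22
ES_Data extraction = 22; EF_Data extraction = 22+5 = 27
ES_Statistical analysis = max(EF_Run assay=3, EF_Incubation=13, EF_Data extraction=27) = 27; EF_Statistical analysis = 27+4 = 31
Expected project duration μ = 31 hours. Critical path: Sample prep → Imaging → Data extraction → Statistical analysis.

Variance along critical path = 1.778 + 0.444 + 1.778 + 2.778 = 6.778
σ = √6.778 = 2.603 hours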